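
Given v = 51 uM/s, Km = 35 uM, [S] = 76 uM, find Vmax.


Vmax = v * (Km + [S]) / [S]
Vmax = 51 * (35 + 76) / 76
Vmax = 74.4868 uM/s

74.4868 uM/s


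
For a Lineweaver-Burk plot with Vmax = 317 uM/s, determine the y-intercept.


y-intercept = 1/Vmax
= 1/317
= 0.0032 s/uM

0.0032 s/uM


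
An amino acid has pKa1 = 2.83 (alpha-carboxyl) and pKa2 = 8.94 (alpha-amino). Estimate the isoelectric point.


pI = (pKa1 + pKa2) / 2
pI = (2.83 + 8.94) / 2
pI = 5.885

5.885


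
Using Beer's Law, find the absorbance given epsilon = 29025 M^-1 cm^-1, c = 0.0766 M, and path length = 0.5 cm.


A = epsilon * c * l
A = 29025 * 0.0766 * 0.5
A = 1111.6575

1111.6575


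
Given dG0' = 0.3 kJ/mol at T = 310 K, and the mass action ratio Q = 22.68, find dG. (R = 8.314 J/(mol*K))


dG = dG0' + RT * ln(Q) / 1000
dG = 0.3 + 8.314 * 310 * ln(22.68) / 1000
dG = 8.3451 kJ/mol

8.3451 kJ/mol


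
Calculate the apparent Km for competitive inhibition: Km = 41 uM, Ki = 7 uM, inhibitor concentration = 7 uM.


Km_app = Km * (1 + [I]/Ki)
Km_app = 41 * (1 + 7/7)
Km_app = 82.0 uM

82.0 uM


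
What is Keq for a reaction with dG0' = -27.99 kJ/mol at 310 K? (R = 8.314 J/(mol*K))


Keq = exp(-dG0 * 1000 / (R * T))
Keq = exp(-(-27.99) * 1000 / (8.314 * 310))
Keq = 52053.8474

52053.8474


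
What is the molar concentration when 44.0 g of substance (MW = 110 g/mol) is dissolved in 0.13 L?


C = (mass / MW) / volume
C = (44.0 / 110) / 0.13
C = 3.0769 M

3.0769 M


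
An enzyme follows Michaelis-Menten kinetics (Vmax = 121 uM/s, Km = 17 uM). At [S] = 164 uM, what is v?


v = Vmax * [S] / (Km + [S])
v = 121 * 164 / (17 + 164)
v = 109.6354 uM/s

109.6354 uM/s


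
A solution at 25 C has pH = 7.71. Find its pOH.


pOH = 14 - pH
pOH = 14 - 7.71
pOH = 6.29

6.29


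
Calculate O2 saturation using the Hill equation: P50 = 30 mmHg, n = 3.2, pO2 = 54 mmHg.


Y = pO2^n / (P50^n + pO2^n)
Y = 54^3.2 / (30^3.2 + 54^3.2)
Y = 86.77%

86.77%


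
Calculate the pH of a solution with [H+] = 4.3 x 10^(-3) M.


pH = -log10([H+])
pH = -log10(4.3 x 10^(-3))
pH = 2.3665

2.3665


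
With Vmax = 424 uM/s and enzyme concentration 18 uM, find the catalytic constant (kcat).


kcat = Vmax / [E]t
kcat = 424 / 18
kcat = 23.5556 s^-1

23.5556 s^-1


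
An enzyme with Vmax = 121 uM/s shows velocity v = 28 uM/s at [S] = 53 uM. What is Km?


Km = [S] * (Vmax - v) / v
Km = 53 * (121 - 28) / 28
Km = 176.0357 uM

176.0357 uM


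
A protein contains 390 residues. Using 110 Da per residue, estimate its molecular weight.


MW = n_residues * 110 Da
MW = 390 * 110
MW = 42900 Da

42900 Da


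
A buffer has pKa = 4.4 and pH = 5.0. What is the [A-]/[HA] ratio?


[A-]/[HA] = 10^(pH - pKa)
= 10^(5.0 - 4.4)
= 3.9811

3.9811


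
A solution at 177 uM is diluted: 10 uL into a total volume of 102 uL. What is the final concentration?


C2 = C1 * V1 / V2
C2 = 177 * 10 / 102
C2 = 17.3529 uM

17.3529 uM


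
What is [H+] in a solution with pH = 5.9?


[H+] = 10^(-pH)
[H+] = 10^(-5.9)
[H+] = 1.259e-06 M

1.259e-06 M


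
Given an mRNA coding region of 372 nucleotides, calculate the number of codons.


codons = nucleotides / 3
codons = 372 / 3 = 124

124


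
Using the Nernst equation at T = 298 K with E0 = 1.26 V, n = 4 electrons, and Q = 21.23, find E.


E = E0 - (RT/nF) * ln(Q)
E = 1.26 - (8.314 * 298 / (4 * 96485)) * ln(21.23)
E = 1.2404 V

1.2404 V


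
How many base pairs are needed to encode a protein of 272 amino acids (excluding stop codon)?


Each amino acid = 1 codon = 3 bp
bp = 272 * 3 = 816 bp

816 bp


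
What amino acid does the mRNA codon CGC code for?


Standard genetic code lookup.
Codon CGC -> Arg

Arg


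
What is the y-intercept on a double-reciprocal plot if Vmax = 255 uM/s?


y-intercept = 1/Vmax
= 1/255
= 0.0039 s/uM

0.0039 s/uM


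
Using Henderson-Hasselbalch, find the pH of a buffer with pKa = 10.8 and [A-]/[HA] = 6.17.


pH = pKa + log10([A-]/[HA])
pH = 10.8 + log10(6.17)
pH = 11.5903

11.5903


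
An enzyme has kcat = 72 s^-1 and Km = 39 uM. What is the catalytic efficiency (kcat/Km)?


Catalytic efficiency = kcat / Km
= 72 / 39
= 1.8462 uM^-1*s^-1

1.8462 uM^-1*s^-1


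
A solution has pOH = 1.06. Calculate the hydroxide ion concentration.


[OH-] = 10^(-pOH)
[OH-] = 10^(-1.06)
[OH-] = 0.0871 M

0.0871 M


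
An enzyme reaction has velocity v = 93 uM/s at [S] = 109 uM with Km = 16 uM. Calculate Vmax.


Vmax = v * (Km + [S]) / [S]
Vmax = 93 * (16 + 109) / 109
Vmax = 106.6514 uM/s

106.6514 uM/s


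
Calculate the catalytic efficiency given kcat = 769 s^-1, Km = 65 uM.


Catalytic efficiency = kcat / Km
= 769 / 65
= 11.8308 uM^-1*s^-1

11.8308 uM^-1*s^-1


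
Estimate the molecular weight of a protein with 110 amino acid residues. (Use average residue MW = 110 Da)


MW = n_residues * 110 Da
MW = 110 * 110
MW = 12100 Da

12100 Da


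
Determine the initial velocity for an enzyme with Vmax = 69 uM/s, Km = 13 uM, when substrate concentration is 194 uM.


v = Vmax * [S] / (Km + [S])
v = 69 * 194 / (13 + 194)
v = 64.6667 uM/s

64.6667 uM/s


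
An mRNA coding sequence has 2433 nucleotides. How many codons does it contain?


codons = nucleotides / 3
codons = 2433 / 3 = 811

811


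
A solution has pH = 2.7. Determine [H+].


[H+] = 10^(-pH)
[H+] = 10^(-2.7)
[H+] = 0.002 M

0.002 M


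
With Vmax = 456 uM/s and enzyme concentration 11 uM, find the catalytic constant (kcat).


kcat = Vmax / [E]t
kcat = 456 / 11
kcat = 41.4545 s^-1

41.4545 s^-1


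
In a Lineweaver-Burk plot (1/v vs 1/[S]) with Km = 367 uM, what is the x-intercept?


x-intercept = -1/Km
= -1/367
= -0.0027 1/uM

-0.0027 1/uM


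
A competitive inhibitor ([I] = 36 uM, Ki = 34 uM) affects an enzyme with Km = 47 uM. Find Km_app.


Km_app = Km * (1 + [I]/Ki)
Km_app = 47 * (1 + 36/34)
Km_app = 96.7647 uM

96.7647 uM


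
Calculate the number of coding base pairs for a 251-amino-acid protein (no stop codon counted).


Each amino acid = 1 codon = 3 bp
bp = 251 * 3 = 753 bp

753 bp


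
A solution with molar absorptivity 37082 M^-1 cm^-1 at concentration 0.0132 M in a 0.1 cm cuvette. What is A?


A = epsilon * c * l
A = 37082 * 0.0132 * 0.1
A = 48.9482

48.9482


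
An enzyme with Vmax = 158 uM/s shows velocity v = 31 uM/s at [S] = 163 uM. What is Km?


Km = [S] * (Vmax - v) / v
Km = 163 * (158 - 31) / 31
Km = 667.7742 uM

667.7742 uM


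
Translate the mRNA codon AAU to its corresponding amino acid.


Standard genetic code lookup.
Codon AAU -> Asn

Asn


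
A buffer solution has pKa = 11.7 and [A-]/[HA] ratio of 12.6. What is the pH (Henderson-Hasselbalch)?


pH = pKa + log10([A-]/[HA])
pH = 11.7 + log10(12.6)
pH = 12.8004

12.8004


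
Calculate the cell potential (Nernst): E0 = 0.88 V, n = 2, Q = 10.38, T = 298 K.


E = E0 - (RT/nF) * ln(Q)
E = 0.88 - (8.314 * 298 / (2 * 96485)) * ln(10.38)
E = 0.85 V

0.85 V


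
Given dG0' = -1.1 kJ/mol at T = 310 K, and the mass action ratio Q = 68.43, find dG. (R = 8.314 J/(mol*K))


dG = dG0' + RT * ln(Q) / 1000
dG = -1.1 + 8.314 * 310 * ln(68.43) / 1000
dG = 9.7914 kJ/mol

9.7914 kJ/mol


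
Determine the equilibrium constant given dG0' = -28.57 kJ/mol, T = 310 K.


Keq = exp(-dG0 * 1000 / (R * T))
Keq = exp(-(-28.57) * 1000 / (8.314 * 310))
Keq = 65190.7069

65190.7069


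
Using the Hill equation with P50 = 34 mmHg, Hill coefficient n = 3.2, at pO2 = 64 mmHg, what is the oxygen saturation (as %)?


Y = pO2^n / (P50^n + pO2^n)
Y = 64^3.2 / (34^3.2 + 64^3.2)
Y = 88.33%

88.33%


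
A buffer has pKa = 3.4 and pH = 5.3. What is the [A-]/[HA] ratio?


[A-]/[HA] = 10^(pH - pKa)
= 10^(5.3 - 3.4)
= 79.4328

79.4328


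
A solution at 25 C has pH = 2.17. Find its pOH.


pOH = 14 - pH
pOH = 14 - 2.17
pOH = 11.83

11.83


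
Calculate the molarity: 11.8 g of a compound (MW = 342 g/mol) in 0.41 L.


C = (mass / MW) / volume
C = (11.8 / 342) / 0.41
C = 0.0842 M

0.0842 M


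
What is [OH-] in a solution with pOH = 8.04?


[OH-] = 10^(-pOH)
[OH-] = 10^(-8.04)
[OH-] = 9.120e-09 M

9.120e-09 M


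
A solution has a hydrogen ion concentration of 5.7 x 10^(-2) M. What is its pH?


pH = -log10([H+])
pH = -log10(5.7 x 10^(-2))
pH = 1.2441

1.2441


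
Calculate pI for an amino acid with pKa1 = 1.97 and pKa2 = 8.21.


pI = (pKa1 + pKa2) / 2
pI = (1.97 + 8.21) / 2
pI = 5.09

5.09


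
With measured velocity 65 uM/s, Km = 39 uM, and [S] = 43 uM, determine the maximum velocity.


Vmax = v * (Km + [S]) / [S]
Vmax = 65 * (39 + 43) / 43
Vmax = 123.9535 uM/s

123.9535 uM/s


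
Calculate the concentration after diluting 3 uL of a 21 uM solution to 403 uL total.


C2 = C1 * V1 / V2
C2 = 21 * 3 / 403
C2 = 0.1563 uM

0.1563 uM


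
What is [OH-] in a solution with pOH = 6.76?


[OH-] = 10^(-pOH)
[OH-] = 10^(-6.76)
[OH-] = 1.738e-07 M

1.738e-07 M


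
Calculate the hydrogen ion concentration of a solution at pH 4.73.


[H+] = 10^(-pH)
[H+] = 10^(-4.73)
[H+] = 1.862e-05 M

1.862e-05 M


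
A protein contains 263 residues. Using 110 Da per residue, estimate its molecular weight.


MW = n_residues * 110 Da
MW = 263 * 110
MW = 28930 Da

28930 Da


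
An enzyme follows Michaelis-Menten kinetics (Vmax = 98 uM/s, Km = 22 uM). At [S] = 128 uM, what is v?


v = Vmax * [S] / (Km + [S])
v = 98 * 128 / (22 + 128)
v = 83.6267 uM/s

83.6267 uM/s


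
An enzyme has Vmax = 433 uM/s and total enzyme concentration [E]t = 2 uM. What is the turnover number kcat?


kcat = Vmax / [E]t
kcat = 433 / 2
kcat = 216.5 s^-1

216.5 s^-1


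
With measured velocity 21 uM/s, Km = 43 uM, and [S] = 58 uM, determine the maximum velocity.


Vmax = v * (Km + [S]) / [S]
Vmax = 21 * (43 + 58) / 58
Vmax = 36.569 uM/s

36.569 uM/s


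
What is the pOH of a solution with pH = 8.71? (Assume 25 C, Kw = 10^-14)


pOH = 14 - pH
pOH = 14 - 8.71
pOH = 5.29

5.29


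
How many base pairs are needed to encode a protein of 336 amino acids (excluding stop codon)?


Each amino acid = 1 codon = 3 bp
bp = 336 * 3 = 1008 bp

1008 bp


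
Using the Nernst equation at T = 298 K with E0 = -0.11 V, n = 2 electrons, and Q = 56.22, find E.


E = E0 - (RT/nF) * ln(Q)
E = -0.11 - (8.314 * 298 / (2 * 96485)) * ln(56.22)
E = -0.1617 V

-0.1617 V


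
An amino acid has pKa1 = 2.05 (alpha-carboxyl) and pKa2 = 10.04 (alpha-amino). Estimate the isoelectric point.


pI = (pKa1 + pKa2) / 2
pI = (2.05 + 10.04) / 2
pI = 6.045

6.045


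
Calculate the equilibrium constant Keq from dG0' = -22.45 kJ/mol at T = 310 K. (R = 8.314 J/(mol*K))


Keq = exp(-dG0 * 1000 / (R * T))
Keq = exp(-(-22.45) * 1000 / (8.314 * 310))
Keq = 6066.463

6066.463


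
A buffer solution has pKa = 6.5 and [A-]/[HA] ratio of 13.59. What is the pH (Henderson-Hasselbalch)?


pH = pKa + log10([A-]/[HA])
pH = 6.5 + log10(13.59)
pH = 7.6332

7.6332


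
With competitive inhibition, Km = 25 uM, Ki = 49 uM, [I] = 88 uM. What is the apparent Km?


Km_app = Km * (1 + [I]/Ki)
Km_app = 25 * (1 + 88/49)
Km_app = 69.898 uM

69.898 uM


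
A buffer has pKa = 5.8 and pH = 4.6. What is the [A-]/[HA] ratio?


[A-]/[HA] = 10^(pH - pKa)
= 10^(4.6 - 5.8)
= 0.0631

0.0631


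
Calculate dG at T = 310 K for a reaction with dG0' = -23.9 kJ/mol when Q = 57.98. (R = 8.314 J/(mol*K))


dG = dG0' + RT * ln(Q) / 1000
dG = -23.9 + 8.314 * 310 * ln(57.98) / 1000
dG = -13.4357 kJ/mol

-13.4357 kJ/mol


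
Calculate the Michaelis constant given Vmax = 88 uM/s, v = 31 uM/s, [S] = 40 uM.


Km = [S] * (Vmax - v) / v
Km = 40 * (88 - 31) / 31
Km = 73.5484 uM

73.5484 uM


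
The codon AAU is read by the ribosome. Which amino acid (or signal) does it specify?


Standard genetic code lookup.
Codon AAU -> Asn

Asn


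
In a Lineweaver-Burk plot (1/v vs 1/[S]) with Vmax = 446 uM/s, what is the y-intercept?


y-intercept = 1/Vmax
= 1/446
= 0.0022 s/uM

0.0022 s/uM


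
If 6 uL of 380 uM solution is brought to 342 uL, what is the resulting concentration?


C2 = C1 * V1 / V2
C2 = 380 * 6 / 342
C2 = 6.6667 uM

6.6667 uM


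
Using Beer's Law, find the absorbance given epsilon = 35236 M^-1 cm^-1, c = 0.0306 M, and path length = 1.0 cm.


A = epsilon * c * l
A = 35236 * 0.0306 * 1.0
A = 1078.2216

1078.2216


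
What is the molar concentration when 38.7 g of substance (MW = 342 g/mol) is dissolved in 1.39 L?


C = (mass / MW) / volume
C = (38.7 / 342) / 1.39
C = 0.0814 M

0.0814 M


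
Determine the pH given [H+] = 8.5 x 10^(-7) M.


pH = -log10([H+])
pH = -log10(8.5 x 10^(-7))
pH = 6.0706

6.0706


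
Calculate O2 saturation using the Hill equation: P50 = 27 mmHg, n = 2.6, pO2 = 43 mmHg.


Y = pO2^n / (P50^n + pO2^n)
Y = 43^2.6 / (27^2.6 + 43^2.6)
Y = 77.03%

77.03%


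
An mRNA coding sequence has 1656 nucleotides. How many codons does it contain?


codons = nucleotides / 3
codons = 1656 / 3 = 552

552


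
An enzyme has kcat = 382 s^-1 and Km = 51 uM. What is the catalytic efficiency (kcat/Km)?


Catalytic efficiency = kcat / Km
= 382 / 51
= 7.4902 uM^-1*s^-1

7.4902 uM^-1*s^-1


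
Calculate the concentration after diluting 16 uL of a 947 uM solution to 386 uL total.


C2 = C1 * V1 / V2
C2 = 947 * 16 / 386
C2 = 39.2539 uM

39.2539 uM


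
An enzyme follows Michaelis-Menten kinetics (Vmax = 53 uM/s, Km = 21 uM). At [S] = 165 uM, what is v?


v = Vmax * [S] / (Km + [S])
v = 53 * 165 / (21 + 165)
v = 47.0161 uM/s

47.0161 uM/s


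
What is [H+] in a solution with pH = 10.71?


[H+] = 10^(-pH)
[H+] = 10^(-10.71)
[H+] = 1.950e-11 M

1.950e-11 M


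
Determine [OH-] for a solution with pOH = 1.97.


[OH-] = 10^(-pOH)
[OH-] = 10^(-1.97)
[OH-] = 0.0107 M

0.0107 M


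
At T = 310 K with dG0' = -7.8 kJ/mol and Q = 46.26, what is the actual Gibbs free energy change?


dG = dG0' + RT * ln(Q) / 1000
dG = -7.8 + 8.314 * 310 * ln(46.26) / 1000
dG = 2.0822 kJ/mol

2.0822 kJ/mol


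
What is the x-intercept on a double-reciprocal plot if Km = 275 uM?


x-intercept = -1/Km
= -1/275
= -0.0036 1/uM

-0.0036 1/uM


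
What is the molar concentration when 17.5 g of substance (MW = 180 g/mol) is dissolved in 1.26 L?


C = (mass / MW) / volume
C = (17.5 / 180) / 1.26
C = 0.0772 M

0.0772 M


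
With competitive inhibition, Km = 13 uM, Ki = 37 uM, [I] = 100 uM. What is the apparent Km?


Km_app = Km * (1 + [I]/Ki)
Km_app = 13 * (1 + 100/37)
Km_app = 48.1351 uM

48.1351 uM


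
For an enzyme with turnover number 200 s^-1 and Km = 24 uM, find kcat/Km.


Catalytic efficiency = kcat / Km
= 200 / 24
= 8.3333 uM^-1*s^-1

8.3333 uM^-1*s^-1


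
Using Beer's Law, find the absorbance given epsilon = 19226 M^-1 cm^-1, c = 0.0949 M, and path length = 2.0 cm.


A = epsilon * c * l
A = 19226 * 0.0949 * 2.0
A = 3649.0948

3649.0948


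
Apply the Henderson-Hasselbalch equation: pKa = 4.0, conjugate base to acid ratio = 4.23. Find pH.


pH = pKa + log10([A-]/[HA])
pH = 4.0 + log10(4.23)
pH = 4.6263

4.6263


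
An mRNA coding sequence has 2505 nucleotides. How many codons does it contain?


codons = nucleotides / 3
codons = 2505 / 3 = 835

835


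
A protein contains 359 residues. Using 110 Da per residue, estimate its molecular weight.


MW = n_residues * 110 Da
MW = 359 * 110
MW = 39490 Da

39490 Da


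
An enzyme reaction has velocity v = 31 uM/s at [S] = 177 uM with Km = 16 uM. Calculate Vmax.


Vmax = v * (Km + [S]) / [S]
Vmax = 31 * (16 + 177) / 177
Vmax = 33.8023 uM/s

33.8023 uM/s


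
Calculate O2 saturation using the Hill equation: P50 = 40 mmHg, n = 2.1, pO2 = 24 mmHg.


Y = pO2^n / (P50^n + pO2^n)
Y = 24^2.1 / (40^2.1 + 24^2.1)
Y = 25.49%

25.49%


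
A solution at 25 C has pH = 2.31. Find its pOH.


pOH = 14 - pH
pOH = 14 - 2.31
pOH = 11.69

11.69


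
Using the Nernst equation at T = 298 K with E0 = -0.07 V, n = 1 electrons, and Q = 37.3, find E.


E = E0 - (RT/nF) * ln(Q)
E = -0.07 - (8.314 * 298 / (1 * 96485)) * ln(37.3)
E = -0.1629 V

-0.1629 V


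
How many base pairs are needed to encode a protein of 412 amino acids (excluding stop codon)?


Each amino acid = 1 codon = 3 bp
bp = 412 * 3 = 1236 bp

1236 bp


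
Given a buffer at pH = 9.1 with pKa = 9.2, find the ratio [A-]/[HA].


[A-]/[HA] = 10^(pH - pKa)
= 10^(9.1 - 9.2)
= 0.7943

0.7943


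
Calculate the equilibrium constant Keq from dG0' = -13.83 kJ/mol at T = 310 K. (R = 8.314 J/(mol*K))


Keq = exp(-dG0 * 1000 / (R * T))
Keq = exp(-(-13.83) * 1000 / (8.314 * 310))
Keq = 214.0046

214.0046


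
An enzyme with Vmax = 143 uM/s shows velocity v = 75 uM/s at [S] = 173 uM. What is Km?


Km = [S] * (Vmax - v) / v
Km = 173 * (143 - 75) / 75
Km = 156.8533 uM

156.8533 uM


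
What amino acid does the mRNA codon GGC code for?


Standard genetic code lookup.
Codon GGC -> Gly

Gly


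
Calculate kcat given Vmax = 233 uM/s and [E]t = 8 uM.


kcat = Vmax / [E]t
kcat = 233 / 8
kcat = 29.125 s^-1

29.125 s^-1


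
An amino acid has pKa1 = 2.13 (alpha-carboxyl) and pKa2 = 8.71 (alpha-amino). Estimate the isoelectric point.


pI = (pKa1 + pKa2) / 2
pI = (2.13 + 8.71) / 2
pI = 5.42

5.42


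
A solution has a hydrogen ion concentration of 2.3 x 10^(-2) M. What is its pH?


pH = -log10([H+])
pH = -log10(2.3 x 10^(-2))
pH = 1.6383

1.6383


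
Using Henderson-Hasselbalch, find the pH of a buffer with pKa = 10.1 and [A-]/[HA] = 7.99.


pH = pKa + log10([A-]/[HA])
pH = 10.1 + log10(7.99)
pH = 11.0025

11.0025


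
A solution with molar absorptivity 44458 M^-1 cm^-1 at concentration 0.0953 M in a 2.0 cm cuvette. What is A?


A = epsilon * c * l
A = 44458 * 0.0953 * 2.0
A = 8473.6948

8473.6948


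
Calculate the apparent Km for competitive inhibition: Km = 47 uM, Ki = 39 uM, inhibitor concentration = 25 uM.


Km_app = Km * (1 + [I]/Ki)
Km_app = 47 * (1 + 25/39)
Km_app = 77.1282 uM

77.1282 uM


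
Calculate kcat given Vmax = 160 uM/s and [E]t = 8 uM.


kcat = Vmax / [E]t
kcat = 160 / 8
kcat = 20.0 s^-1

20.0 s^-1


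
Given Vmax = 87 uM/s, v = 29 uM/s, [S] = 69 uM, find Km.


Km = [S] * (Vmax - v) / v
Km = 69 * (87 - 29) / 29
Km = 138.0 uM

138.0 uM


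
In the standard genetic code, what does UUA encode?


Standard genetic code lookup.
Codon UUA -> Leu

Leu


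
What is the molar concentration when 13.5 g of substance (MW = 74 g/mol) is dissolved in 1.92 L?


C = (mass / MW) / volume
C = (13.5 / 74) / 1.92
C = 0.095 M

0.095 M


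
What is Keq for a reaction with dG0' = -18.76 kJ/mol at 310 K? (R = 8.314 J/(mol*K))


Keq = exp(-dG0 * 1000 / (R * T))
Keq = exp(-(-18.76) * 1000 / (8.314 * 310))
Keq = 1449.2803

1449.2803


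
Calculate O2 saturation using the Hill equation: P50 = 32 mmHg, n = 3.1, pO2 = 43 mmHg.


Y = pO2^n / (P50^n + pO2^n)
Y = 43^3.1 / (32^3.1 + 43^3.1)
Y = 71.42%

71.42%


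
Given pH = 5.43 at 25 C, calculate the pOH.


pOH = 14 - pH
pOH = 14 - 5.43
pOH = 8.57

8.57


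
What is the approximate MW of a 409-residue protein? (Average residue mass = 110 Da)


MW = n_residues * 110 Da
MW = 409 * 110
MW = 44990 Da

44990 Da


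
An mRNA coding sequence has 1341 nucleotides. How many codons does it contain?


codons = nucleotides / 3
codons = 1341 / 3 = 447

447


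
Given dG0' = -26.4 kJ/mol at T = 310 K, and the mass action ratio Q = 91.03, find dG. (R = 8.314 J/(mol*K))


dG = dG0' + RT * ln(Q) / 1000
dG = -26.4 + 8.314 * 310 * ln(91.03) / 1000
dG = -14.7731 kJ/mol

-14.7731 kJ/mol


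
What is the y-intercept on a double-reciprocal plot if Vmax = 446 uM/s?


y-intercept = 1/Vmax
= 1/446
= 0.0022 s/uM

0.0022 s/uM


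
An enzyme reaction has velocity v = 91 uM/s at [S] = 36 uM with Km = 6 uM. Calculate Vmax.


Vmax = v * (Km + [S]) / [S]
Vmax = 91 * (6 + 36) / 36
Vmax = 106.1667 uM/s

106.1667 uM/s


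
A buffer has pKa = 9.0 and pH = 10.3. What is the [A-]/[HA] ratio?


[A-]/[HA] = 10^(pH - pKa)
= 10^(10.3 - 9.0)
= 19.9526

19.9526


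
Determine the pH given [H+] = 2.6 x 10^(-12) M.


pH = -log10([H+])
pH = -log10(2.6 x 10^(-12))
pH = 11.585

11.585


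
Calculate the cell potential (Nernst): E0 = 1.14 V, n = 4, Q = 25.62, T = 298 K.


E = E0 - (RT/nF) * ln(Q)
E = 1.14 - (8.314 * 298 / (4 * 96485)) * ln(25.62)
E = 1.1192 V

1.1192 V


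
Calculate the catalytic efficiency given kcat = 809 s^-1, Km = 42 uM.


Catalytic efficiency = kcat / Km
= 809 / 42
= 19.2619 uM^-1*s^-1

19.2619 uM^-1*s^-1


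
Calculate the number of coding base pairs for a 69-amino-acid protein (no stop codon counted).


Each amino acid = 1 codon = 3 bp
bp = 69 * 3 = 207 bp

207 bp


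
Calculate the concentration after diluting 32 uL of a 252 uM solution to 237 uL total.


C2 = C1 * V1 / V2
C2 = 252 * 32 / 237
C2 = 34.0253 uM

34.0253 uM


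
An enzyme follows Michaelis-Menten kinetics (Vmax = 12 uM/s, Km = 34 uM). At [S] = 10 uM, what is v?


v = Vmax * [S] / (Km + [S])
v = 12 * 10 / (34 + 10)
v = 2.7273 uM/s

2.7273 uM/s


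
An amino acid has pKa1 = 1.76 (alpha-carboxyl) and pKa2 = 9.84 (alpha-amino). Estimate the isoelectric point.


pI = (pKa1 + pKa2) / 2
pI = (1.76 + 9.84) / 2
pI = 5.8

5.8


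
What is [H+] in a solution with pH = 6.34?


[H+] = 10^(-pH)
[H+] = 10^(-6.34)
[H+] = 4.571e-07 M

4.571e-07 M


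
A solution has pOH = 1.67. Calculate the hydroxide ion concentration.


[OH-] = 10^(-pOH)
[OH-] = 10^(-1.67)
[OH-] = 0.0214 M

0.0214 M


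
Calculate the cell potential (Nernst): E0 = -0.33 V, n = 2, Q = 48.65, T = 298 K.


E = E0 - (RT/nF) * ln(Q)
E = -0.33 - (8.314 * 298 / (2 * 96485)) * ln(48.65)
E = -0.3799 V

-0.3799 V


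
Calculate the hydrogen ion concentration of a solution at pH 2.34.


[H+] = 10^(-pH)
[H+] = 10^(-2.34)
[H+] = 0.0046 M

0.0046 M


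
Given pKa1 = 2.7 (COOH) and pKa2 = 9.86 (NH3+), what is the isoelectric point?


pI = (pKa1 + pKa2) / 2
pI = (2.7 + 9.86) / 2
pI = 6.28

6.28


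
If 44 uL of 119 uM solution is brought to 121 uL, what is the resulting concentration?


C2 = C1 * V1 / V2
C2 = 119 * 44 / 121
C2 = 43.2727 uM

43.2727 uM


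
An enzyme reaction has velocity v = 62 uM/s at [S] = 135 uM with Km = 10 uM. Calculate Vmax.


Vmax = v * (Km + [S]) / [S]
Vmax = 62 * (10 + 135) / 135
Vmax = 66.5926 uM/s

66.5926 uM/s


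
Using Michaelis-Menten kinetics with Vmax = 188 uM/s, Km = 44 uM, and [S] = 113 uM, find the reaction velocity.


v = Vmax * [S] / (Km + [S])
v = 188 * 113 / (44 + 113)
v = 135.3121 uM/s

135.3121 uM/s


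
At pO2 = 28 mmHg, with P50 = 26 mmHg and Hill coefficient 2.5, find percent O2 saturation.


Y = pO2^n / (P50^n + pO2^n)
Y = 28^2.5 / (26^2.5 + 28^2.5)
Y = 54.62%

54.62%


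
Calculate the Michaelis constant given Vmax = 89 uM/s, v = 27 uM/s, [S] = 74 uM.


Km = [S] * (Vmax - v) / v
Km = 74 * (89 - 27) / 27
Km = 169.9259 uM

169.9259 uM


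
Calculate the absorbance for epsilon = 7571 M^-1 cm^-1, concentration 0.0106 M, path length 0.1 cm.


A = epsilon * c * l
A = 7571 * 0.0106 * 0.1
A = 8.0253

8.0253


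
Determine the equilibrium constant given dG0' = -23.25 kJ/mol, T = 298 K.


Keq = exp(-dG0 * 1000 / (R * T))
Keq = exp(-(-23.25) * 1000 / (8.314 * 298))
Keq = 11898.7356

11898.7356


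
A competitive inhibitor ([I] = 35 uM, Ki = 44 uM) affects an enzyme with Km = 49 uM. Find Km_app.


Km_app = Km * (1 + [I]/Ki)
Km_app = 49 * (1 + 35/44)
Km_app = 87.9773 uM

87.9773 uM


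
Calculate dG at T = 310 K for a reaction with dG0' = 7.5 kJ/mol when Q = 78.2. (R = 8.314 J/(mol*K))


dG = dG0' + RT * ln(Q) / 1000
dG = 7.5 + 8.314 * 310 * ln(78.2) / 1000
dG = 18.7353 kJ/mol

18.7353 kJ/mol


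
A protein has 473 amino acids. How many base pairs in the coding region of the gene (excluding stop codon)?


Each amino acid = 1 codon = 3 bp
bp = 473 * 3 = 1419 bp

1419 bp


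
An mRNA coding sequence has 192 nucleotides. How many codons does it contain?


codons = nucleotides / 3
codons = 192 / 3 = 64

64


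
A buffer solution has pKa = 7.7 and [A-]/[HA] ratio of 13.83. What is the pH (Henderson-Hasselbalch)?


pH = pKa + log10([A-]/[HA])
pH = 7.7 + log10(13.83)
pH = 8.8408

8.8408


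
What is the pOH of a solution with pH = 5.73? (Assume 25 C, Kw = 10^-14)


pOH = 14 - pH
pOH = 14 - 5.73
pOH = 8.27

8.27


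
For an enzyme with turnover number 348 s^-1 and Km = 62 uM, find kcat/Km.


Catalytic efficiency = kcat / Km
= 348 / 62
= 5.6129 uM^-1*s^-1

5.6129 uM^-1*s^-1


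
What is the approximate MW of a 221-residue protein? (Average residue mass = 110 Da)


MW = n_residues * 110 Da
MW = 221 * 110
MW = 24310 Da

24310 Da


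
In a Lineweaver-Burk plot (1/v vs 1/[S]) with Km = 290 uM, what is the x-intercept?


x-intercept = -1/Km
= -1/290
= -0.0034 1/uM

-0.0034 1/uM


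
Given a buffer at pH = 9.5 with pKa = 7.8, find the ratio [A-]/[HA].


[A-]/[HA] = 10^(pH - pKa)
= 10^(9.5 - 7.8)
= 50.1187

50.1187


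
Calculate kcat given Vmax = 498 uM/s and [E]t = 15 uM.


kcat = Vmax / [E]t
kcat = 498 / 15
kcat = 33.2 s^-1

33.2 s^-1


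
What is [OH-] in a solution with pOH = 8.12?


[OH-] = 10^(-pOH)
[OH-] = 10^(-8.12)
[OH-] = 7.586e-09 M

7.586e-09 M


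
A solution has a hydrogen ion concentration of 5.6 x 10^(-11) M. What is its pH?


pH = -log10([H+])
pH = -log10(5.6 x 10^(-11))
pH = 10.2518

10.2518


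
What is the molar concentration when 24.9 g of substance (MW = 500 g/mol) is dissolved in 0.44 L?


C = (mass / MW) / volume
C = (24.9 / 500) / 0.44
C = 0.1132 M

0.1132 M


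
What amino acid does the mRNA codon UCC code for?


Standard genetic code lookup.
Codon UCC -> Ser

Ser


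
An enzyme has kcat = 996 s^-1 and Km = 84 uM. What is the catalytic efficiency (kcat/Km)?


Catalytic efficiency = kcat / Km
= 996 / 84
= 11.8571 uM^-1*s^-1

11.8571 uM^-1*s^-1


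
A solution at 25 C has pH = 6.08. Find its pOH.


pOH = 14 - pH
pOH = 14 - 6.08
pOH = 7.92

7.92


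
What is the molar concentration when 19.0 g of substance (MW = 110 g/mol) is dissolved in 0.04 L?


C = (mass / MW) / volume
C = (19.0 / 110) / 0.04
C = 4.3182 M

4.3182 M


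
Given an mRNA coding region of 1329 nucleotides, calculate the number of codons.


codons = nucleotides / 3
codons = 1329 / 3 = 443

443


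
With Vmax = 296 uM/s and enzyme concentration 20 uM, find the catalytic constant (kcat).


kcat = Vmax / [E]t
kcat = 296 / 20
kcat = 14.8 s^-1

14.8 s^-1


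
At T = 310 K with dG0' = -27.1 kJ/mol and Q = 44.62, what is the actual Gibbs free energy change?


dG = dG0' + RT * ln(Q) / 1000
dG = -27.1 + 8.314 * 310 * ln(44.62) / 1000
dG = -17.3108 kJ/mol

-17.3108 kJ/mol


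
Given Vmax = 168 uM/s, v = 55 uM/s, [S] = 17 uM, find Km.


Km = [S] * (Vmax - v) / v
Km = 17 * (168 - 55) / 55
Km = 34.9273 uM

34.9273 uM


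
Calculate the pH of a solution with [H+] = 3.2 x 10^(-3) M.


pH = -log10([H+])
pH = -log10(3.2 x 10^(-3))
pH = 2.4949

2.4949


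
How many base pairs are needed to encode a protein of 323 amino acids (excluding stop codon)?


Each amino acid = 1 codon = 3 bp
bp = 323 * 3 = 969 bp

969 bp


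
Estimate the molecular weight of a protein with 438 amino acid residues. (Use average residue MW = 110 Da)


MW = n_residues * 110 Da
MW = 438 * 110
MW = 48180 Da

48180 Da


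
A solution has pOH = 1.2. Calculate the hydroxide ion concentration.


[OH-] = 10^(-pOH)
[OH-] = 10^(-1.2)
[OH-] = 0.0631 M

0.0631 M


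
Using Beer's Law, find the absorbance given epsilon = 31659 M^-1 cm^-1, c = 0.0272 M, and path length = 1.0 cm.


A = epsilon * c * l
A = 31659 * 0.0272 * 1.0
A = 861.1248

861.1248


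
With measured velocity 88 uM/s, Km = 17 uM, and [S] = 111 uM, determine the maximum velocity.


Vmax = v * (Km + [S]) / [S]
Vmax = 88 * (17 + 111) / 111
Vmax = 101.4775 uM/s

101.4775 uM/s


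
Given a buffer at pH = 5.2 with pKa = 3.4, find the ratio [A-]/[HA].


[A-]/[HA] = 10^(pH - pKa)
= 10^(5.2 - 3.4)
= 63.0957

63.0957


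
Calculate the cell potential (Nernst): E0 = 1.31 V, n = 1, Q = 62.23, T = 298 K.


E = E0 - (RT/nF) * ln(Q)
E = 1.31 - (8.314 * 298 / (1 * 96485)) * ln(62.23)
E = 1.2039 V

1.2039 V


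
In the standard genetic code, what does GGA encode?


Standard genetic code lookup.
Codon GGA -> Gly

Gly


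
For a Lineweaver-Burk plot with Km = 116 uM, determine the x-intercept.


x-intercept = -1/Km
= -1/116
= -0.0086 1/uM

-0.0086 1/uM


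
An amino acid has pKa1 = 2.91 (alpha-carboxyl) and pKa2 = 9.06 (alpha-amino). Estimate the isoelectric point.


pI = (pKa1 + pKa2) / 2
pI = (2.91 + 9.06) / 2
pI = 5.985

5.985


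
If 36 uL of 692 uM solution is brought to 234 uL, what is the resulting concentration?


C2 = C1 * V1 / V2
C2 = 692 * 36 / 234
C2 = 106.4615 uM

106.4615 uM


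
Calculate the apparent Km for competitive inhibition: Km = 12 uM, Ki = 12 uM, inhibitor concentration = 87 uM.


Km_app = Km * (1 + [I]/Ki)
Km_app = 12 * (1 + 87/12)
Km_app = 99.0 uM

99.0 uM


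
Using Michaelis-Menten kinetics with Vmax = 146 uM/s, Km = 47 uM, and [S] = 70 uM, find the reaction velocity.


v = Vmax * [S] / (Km + [S])
v = 146 * 70 / (47 + 70)
v = 87.3504 uM/s

87.3504 uM/s


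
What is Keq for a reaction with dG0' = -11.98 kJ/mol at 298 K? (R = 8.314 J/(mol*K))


Keq = exp(-dG0 * 1000 / (R * T))
Keq = exp(-(-11.98) * 1000 / (8.314 * 298))
Keq = 125.8863

125.8863


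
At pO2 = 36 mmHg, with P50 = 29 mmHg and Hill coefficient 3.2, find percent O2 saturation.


Y = pO2^n / (P50^n + pO2^n)
Y = 36^3.2 / (29^3.2 + 36^3.2)
Y = 66.64%

66.64%


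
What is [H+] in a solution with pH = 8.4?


[H+] = 10^(-pH)
[H+] = 10^(-8.4)
[H+] = 3.981e-09 M

3.981e-09 M


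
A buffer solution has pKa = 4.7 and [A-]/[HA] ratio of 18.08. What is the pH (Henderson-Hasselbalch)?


pH = pKa + log10([A-]/[HA])
pH = 4.7 + log10(18.08)
pH = 5.9572

5.9572


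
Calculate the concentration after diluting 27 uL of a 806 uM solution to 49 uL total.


C2 = C1 * V1 / V2
C2 = 806 * 27 / 49
C2 = 444.1224 uM

444.1224 uM


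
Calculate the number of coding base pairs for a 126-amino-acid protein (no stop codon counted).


Each amino acid = 1 codon = 3 bp
bp = 126 * 3 = 378 bp

378 bp


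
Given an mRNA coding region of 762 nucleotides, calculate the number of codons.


codons = nucleotides / 3
codons = 762 / 3 = 254

254


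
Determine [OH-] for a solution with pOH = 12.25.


[OH-] = 10^(-pOH)
[OH-] = 10^(-12.25)
[OH-] = 5.623e-13 M

5.623e-13 M


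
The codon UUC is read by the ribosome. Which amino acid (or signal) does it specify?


Standard genetic code lookup.
Codon UUC -> Phe

Phe


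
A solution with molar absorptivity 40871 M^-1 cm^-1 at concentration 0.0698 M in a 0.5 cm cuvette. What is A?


A = epsilon * c * l
A = 40871 * 0.0698 * 0.5
A = 1426.3979

1426.3979


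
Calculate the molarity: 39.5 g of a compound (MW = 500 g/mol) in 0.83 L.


C = (mass / MW) / volume
C = (39.5 / 500) / 0.83
C = 0.0952 M

0.0952 M


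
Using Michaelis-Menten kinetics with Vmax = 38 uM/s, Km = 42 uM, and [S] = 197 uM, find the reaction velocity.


v = Vmax * [S] / (Km + [S])
v = 38 * 197 / (42 + 197)
v = 31.3222 uM/s

31.3222 uM/s


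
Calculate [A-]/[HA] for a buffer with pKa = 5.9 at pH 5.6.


[A-]/[HA] = 10^(pH - pKa)
= 10^(5.6 - 5.9)
= 0.5012

0.5012


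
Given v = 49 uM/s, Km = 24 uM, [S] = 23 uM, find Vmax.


Vmax = v * (Km + [S]) / [S]
Vmax = 49 * (24 + 23) / 23
Vmax = 100.1304 uM/s

100.1304 uM/s


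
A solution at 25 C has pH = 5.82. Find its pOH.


pOH = 14 - pH
pOH = 14 - 5.82
pOH = 8.18

8.18


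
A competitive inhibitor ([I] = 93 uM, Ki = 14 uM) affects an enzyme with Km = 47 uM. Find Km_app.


Km_app = Km * (1 + [I]/Ki)
Km_app = 47 * (1 + 93/14)
Km_app = 359.2143 uM

359.2143 uM


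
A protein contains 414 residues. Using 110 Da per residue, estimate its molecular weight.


MW = n_residues * 110 Da
MW = 414 * 110
MW = 45540 Da

45540 Da


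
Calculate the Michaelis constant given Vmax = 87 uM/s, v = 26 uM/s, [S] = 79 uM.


Km = [S] * (Vmax - v) / v
Km = 79 * (87 - 26) / 26
Km = 185.3462 uM

185.3462 uM


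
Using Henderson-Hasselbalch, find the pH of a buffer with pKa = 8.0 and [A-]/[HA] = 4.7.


pH = pKa + log10([A-]/[HA])
pH = 8.0 + log10(4.7)
pH = 8.6721

8.6721


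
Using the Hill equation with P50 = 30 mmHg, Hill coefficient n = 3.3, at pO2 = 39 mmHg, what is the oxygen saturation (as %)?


Y = pO2^n / (P50^n + pO2^n)
Y = 39^3.3 / (30^3.3 + 39^3.3)
Y = 70.39%

70.39%


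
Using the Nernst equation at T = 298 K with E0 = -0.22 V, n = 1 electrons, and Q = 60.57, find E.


E = E0 - (RT/nF) * ln(Q)
E = -0.22 - (8.314 * 298 / (1 * 96485)) * ln(60.57)
E = -0.3254 V

-0.3254 V


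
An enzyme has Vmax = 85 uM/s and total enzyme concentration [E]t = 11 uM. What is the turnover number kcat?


kcat = Vmax / [E]t
kcat = 85 / 11
kcat = 7.7273 s^-1

7.7273 s^-1


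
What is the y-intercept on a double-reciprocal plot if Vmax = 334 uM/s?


y-intercept = 1/Vmax
= 1/334
= 0.003 s/uM

0.003 s/uM


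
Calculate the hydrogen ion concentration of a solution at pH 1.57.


[H+] = 10^(-pH)
[H+] = 10^(-1.57)
[H+] = 0.0269 M

0.0269 M


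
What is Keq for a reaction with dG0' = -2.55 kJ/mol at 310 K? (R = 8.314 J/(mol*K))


Keq = exp(-dG0 * 1000 / (R * T))
Keq = exp(-(-2.55) * 1000 / (8.314 * 310))
Keq = 2.6896

2.6896


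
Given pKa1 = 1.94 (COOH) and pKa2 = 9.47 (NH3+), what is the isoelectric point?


pI = (pKa1 + pKa2) / 2
pI = (1.94 + 9.47) / 2
pI = 5.705

5.705


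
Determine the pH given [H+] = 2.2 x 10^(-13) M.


pH = -log10([H+])
pH = -log10(2.2 x 10^(-13))
pH = 12.6576

12.6576


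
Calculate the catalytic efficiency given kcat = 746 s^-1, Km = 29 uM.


Catalytic efficiency = kcat / Km
= 746 / 29
= 25.7241 uM^-1*s^-1

25.7241 uM^-1*s^-1


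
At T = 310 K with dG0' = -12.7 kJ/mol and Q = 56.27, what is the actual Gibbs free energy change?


dG = dG0' + RT * ln(Q) / 1000
dG = -12.7 + 8.314 * 310 * ln(56.27) / 1000
dG = -2.3129 kJ/mol

-2.3129 kJ/mol


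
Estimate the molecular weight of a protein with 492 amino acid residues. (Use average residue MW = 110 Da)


MW = n_residues * 110 Da
MW = 492 * 110
MW = 54120 Da

54120 Da


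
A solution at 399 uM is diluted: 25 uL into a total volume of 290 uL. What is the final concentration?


C2 = C1 * V1 / V2
C2 = 399 * 25 / 290
C2 = 34.3966 uM

34.3966 uM


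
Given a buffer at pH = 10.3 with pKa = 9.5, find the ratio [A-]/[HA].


[A-]/[HA] = 10^(pH - pKa)
= 10^(10.3 - 9.5)
= 6.3096

6.3096


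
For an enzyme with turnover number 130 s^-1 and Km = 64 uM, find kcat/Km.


Catalytic efficiency = kcat / Km
= 130 / 64
= 2.0312 uM^-1*s^-1

2.0312 uM^-1*s^-1


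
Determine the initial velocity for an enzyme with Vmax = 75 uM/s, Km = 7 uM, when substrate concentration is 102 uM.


v = Vmax * [S] / (Km + [S])
v = 75 * 102 / (7 + 102)
v = 70.1835 uM/s

70.1835 uM/s


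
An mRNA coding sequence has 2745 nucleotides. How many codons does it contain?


codons = nucleotides / 3
codons = 2745 / 3 = 915

915


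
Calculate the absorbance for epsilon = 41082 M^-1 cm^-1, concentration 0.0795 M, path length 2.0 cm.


A = epsilon * c * l
A = 41082 * 0.0795 * 2.0
A = 6532.038

6532.038


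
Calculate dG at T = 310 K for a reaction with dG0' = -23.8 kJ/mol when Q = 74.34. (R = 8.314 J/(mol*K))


dG = dG0' + RT * ln(Q) / 1000
dG = -23.8 + 8.314 * 310 * ln(74.34) / 1000
dG = -12.6951 kJ/mol

-12.6951 kJ/mol


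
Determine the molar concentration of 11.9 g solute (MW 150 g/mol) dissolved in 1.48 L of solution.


C = (mass / MW) / volume
C = (11.9 / 150) / 1.48
C = 0.0536 M

0.0536 M


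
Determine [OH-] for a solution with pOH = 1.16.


[OH-] = 10^(-pOH)
[OH-] = 10^(-1.16)
[OH-] = 0.0692 M

0.0692 M


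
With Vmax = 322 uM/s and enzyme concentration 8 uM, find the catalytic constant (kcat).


kcat = Vmax / [E]t
kcat = 322 / 8
kcat = 40.25 s^-1

40.25 s^-1


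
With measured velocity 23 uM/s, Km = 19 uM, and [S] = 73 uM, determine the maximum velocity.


Vmax = v * (Km + [S]) / [S]
Vmax = 23 * (19 + 73) / 73
Vmax = 28.9863 uM/s

28.9863 uM/s


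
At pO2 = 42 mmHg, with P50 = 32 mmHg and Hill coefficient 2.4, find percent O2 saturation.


Y = pO2^n / (P50^n + pO2^n)
Y = 42^2.4 / (32^2.4 + 42^2.4)
Y = 65.76%

65.76%


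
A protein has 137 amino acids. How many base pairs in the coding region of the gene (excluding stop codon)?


Each amino acid = 1 codon = 3 bp
bp = 137 * 3 = 411 bp

411 bp


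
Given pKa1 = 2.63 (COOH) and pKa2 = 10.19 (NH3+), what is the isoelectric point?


pI = (pKa1 + pKa2) / 2
pI = (2.63 + 10.19) / 2
pI = 6.41

6.41


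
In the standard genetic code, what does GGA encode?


Standard genetic code lookup.
Codon GGA -> Gly

Gly


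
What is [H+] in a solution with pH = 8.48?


[H+] = 10^(-pH)
[H+] = 10^(-8.48)
[H+] = 3.311e-09 M

3.311e-09 M


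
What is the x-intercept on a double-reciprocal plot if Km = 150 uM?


x-intercept = -1/Km
= -1/150
= -0.0067 1/uM

-0.0067 1/uM


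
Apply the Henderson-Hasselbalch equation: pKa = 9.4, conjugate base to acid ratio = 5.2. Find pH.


pH = pKa + log10([A-]/[HA])
pH = 9.4 + log10(5.2)
pH = 10.116

10.116


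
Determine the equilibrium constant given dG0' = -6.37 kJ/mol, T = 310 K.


Keq = exp(-dG0 * 1000 / (R * T))
Keq = exp(-(-6.37) * 1000 / (8.314 * 310))
Keq = 11.8407

11.8407


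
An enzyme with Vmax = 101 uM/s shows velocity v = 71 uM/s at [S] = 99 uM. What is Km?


Km = [S] * (Vmax - v) / v
Km = 99 * (101 - 71) / 71
Km = 41.831 uM

41.831 uM


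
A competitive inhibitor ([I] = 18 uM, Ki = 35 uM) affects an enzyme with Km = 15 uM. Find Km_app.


Km_app = Km * (1 + [I]/Ki)
Km_app = 15 * (1 + 18/35)
Km_app = 22.7143 uM

22.7143 uM


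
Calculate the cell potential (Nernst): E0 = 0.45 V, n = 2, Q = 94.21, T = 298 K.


E = E0 - (RT/nF) * ln(Q)
E = 0.45 - (8.314 * 298 / (2 * 96485)) * ln(94.21)
E = 0.3916 V

0.3916 V


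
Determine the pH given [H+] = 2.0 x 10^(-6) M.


pH = -log10([H+])
pH = -log10(2.0 x 10^(-6))
pH = 5.699

5.699


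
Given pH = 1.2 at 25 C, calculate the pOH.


pOH = 14 - pH
pOH = 14 - 1.2
pOH = 12.8

12.8


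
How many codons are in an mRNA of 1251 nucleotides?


codons = nucleotides / 3
codons = 1251 / 3 = 417

417


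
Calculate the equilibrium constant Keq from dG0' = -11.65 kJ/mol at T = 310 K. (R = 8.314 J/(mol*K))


Keq = exp(-dG0 * 1000 / (R * T))
Keq = exp(-(-11.65) * 1000 / (8.314 * 310))
Keq = 91.8507

91.8507


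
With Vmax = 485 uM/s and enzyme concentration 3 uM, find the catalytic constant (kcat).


kcat = Vmax / [E]t
kcat = 485 / 3
kcat = 161.6667 s^-1

161.6667 s^-1


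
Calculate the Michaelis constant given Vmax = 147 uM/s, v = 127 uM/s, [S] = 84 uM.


Km = [S] * (Vmax - v) / v
Km = 84 * (147 - 127) / 127
Km = 13.2283 uM

13.2283 uM


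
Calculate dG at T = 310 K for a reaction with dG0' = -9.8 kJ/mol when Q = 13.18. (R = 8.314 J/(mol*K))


dG = dG0' + RT * ln(Q) / 1000
dG = -9.8 + 8.314 * 310 * ln(13.18) / 1000
dG = -3.1538 kJ/mol

-3.1538 kJ/mol


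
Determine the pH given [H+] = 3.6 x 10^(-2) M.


pH = -log10([H+])
pH = -log10(3.6 x 10^(-2))
pH = 1.4437

1.4437
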